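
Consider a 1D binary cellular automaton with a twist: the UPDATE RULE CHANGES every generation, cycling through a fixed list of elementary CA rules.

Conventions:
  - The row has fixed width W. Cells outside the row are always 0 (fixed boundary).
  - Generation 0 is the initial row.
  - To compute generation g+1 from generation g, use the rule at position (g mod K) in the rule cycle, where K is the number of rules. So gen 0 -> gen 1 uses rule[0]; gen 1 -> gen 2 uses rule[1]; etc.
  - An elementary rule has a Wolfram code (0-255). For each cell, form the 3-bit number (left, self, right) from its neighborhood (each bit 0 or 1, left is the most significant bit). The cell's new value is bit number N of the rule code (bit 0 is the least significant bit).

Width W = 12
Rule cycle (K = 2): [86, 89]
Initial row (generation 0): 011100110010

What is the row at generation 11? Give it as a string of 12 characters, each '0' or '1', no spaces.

Gen 0: 011100110010
Gen 1 (rule 86): 100111011111
Gen 2 (rule 89): 010101010001
Gen 3 (rule 86): 110101011011
Gen 4 (rule 89): 110000011011
Gen 5 (rule 86): 011000101001
Gen 6 (rule 89): 011110000100
Gen 7 (rule 86): 100011001110
Gen 8 (rule 89): 011011101011
Gen 9 (rule 86): 101000101001
Gen 10 (rule 89): 000110000100
Gen 11 (rule 86): 001011001110

Answer: 001011001110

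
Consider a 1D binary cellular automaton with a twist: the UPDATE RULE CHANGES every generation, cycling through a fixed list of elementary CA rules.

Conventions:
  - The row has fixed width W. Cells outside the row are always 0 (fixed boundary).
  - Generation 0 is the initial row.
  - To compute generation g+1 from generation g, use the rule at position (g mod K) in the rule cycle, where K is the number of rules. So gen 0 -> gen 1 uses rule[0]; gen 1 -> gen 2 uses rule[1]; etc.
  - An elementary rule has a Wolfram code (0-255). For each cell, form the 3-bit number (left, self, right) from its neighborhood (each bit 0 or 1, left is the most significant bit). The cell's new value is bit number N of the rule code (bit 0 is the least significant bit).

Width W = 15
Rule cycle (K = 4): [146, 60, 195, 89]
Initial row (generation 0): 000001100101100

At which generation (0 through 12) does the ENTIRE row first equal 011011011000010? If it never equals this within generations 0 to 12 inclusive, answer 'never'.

Answer: 5

Derivation:
Gen 0: 000001100101100
Gen 1 (rule 146): 000010011000010
Gen 2 (rule 60): 000011010100011
Gen 3 (rule 195): 111101000001101
Gen 4 (rule 89): 100100111101100
Gen 5 (rule 146): 011011011000010
Gen 6 (rule 60): 010110110100011
Gen 7 (rule 195): 100010010001101
Gen 8 (rule 89): 011001001101100
Gen 9 (rule 146): 100110110000010
Gen 10 (rule 60): 110101101000011
Gen 11 (rule 195): 010000100011101
Gen 12 (rule 89): 001110011010100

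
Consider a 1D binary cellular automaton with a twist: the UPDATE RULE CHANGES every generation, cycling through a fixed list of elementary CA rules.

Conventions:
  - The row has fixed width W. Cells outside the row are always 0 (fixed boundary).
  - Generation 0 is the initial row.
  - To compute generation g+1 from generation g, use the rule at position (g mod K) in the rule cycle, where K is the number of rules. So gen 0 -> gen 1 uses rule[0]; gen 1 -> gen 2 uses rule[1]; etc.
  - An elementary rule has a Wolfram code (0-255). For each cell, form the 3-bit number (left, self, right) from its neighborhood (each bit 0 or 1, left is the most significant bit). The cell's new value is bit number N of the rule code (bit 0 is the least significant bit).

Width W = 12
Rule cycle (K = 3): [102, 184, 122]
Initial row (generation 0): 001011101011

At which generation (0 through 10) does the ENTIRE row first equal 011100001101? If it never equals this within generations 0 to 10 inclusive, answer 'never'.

Answer: 7

Derivation:
Gen 0: 001011101011
Gen 1 (rule 102): 011100111101
Gen 2 (rule 184): 011010111010
Gen 3 (rule 122): 111101101101
Gen 4 (rule 102): 000110110111
Gen 5 (rule 184): 000101101110
Gen 6 (rule 122): 001011111011
Gen 7 (rule 102): 011100001101
Gen 8 (rule 184): 011010001010
Gen 9 (rule 122): 111101010101
Gen 10 (rule 102): 000111111111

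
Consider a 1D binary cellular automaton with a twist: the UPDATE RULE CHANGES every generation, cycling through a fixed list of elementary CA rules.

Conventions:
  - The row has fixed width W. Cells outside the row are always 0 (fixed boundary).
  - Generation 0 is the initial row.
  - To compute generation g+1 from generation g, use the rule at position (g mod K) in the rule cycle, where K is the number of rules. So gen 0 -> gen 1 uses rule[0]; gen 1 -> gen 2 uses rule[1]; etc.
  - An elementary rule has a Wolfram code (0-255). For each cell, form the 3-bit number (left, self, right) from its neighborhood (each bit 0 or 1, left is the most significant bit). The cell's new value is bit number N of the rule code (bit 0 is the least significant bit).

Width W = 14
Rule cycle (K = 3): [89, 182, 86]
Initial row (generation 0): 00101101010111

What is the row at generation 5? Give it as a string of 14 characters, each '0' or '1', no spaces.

Gen 0: 00101101010111
Gen 1 (rule 89): 10001100000101
Gen 2 (rule 182): 11010010001111
Gen 3 (rule 86): 01011111010001
Gen 4 (rule 89): 00010001001100
Gen 5 (rule 182): 00111011110010

Answer: 00111011110010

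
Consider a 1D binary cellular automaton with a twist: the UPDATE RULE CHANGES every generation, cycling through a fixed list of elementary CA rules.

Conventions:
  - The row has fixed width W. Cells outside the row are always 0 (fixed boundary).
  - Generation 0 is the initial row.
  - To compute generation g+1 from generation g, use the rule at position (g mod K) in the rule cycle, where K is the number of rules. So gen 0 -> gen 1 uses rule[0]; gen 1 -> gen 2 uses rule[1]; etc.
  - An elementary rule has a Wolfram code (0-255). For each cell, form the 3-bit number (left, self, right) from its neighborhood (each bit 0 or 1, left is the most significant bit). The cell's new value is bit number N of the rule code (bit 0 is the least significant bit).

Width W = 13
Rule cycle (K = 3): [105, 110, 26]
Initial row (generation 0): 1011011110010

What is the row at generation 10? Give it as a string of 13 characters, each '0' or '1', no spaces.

Gen 0: 1011011110010
Gen 1 (rule 105): 0111110010000
Gen 2 (rule 110): 1100010110000
Gen 3 (rule 26): 1010100101000
Gen 4 (rule 105): 0101000010011
Gen 5 (rule 110): 1111000110111
Gen 6 (rule 26): 1000101100100
Gen 7 (rule 105): 0010011100001
Gen 8 (rule 110): 0110110100011
Gen 9 (rule 26): 1100100010110
Gen 10 (rule 105): 1100001001110

Answer: 1100001001110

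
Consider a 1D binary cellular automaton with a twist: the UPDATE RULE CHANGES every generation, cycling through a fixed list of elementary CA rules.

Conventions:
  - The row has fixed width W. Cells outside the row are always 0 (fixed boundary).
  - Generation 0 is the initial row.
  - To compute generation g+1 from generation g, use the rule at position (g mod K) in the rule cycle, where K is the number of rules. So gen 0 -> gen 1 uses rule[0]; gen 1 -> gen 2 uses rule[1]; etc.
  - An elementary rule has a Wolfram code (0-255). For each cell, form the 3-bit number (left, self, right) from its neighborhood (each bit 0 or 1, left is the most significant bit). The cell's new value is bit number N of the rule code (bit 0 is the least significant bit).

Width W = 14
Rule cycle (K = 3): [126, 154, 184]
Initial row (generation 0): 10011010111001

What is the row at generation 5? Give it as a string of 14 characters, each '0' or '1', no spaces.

Gen 0: 10011010111001
Gen 1 (rule 126): 11111111101111
Gen 2 (rule 154): 11111111001110
Gen 3 (rule 184): 11111110101101
Gen 4 (rule 126): 10000011111111
Gen 5 (rule 154): 01000111111110

Answer: 01000111111110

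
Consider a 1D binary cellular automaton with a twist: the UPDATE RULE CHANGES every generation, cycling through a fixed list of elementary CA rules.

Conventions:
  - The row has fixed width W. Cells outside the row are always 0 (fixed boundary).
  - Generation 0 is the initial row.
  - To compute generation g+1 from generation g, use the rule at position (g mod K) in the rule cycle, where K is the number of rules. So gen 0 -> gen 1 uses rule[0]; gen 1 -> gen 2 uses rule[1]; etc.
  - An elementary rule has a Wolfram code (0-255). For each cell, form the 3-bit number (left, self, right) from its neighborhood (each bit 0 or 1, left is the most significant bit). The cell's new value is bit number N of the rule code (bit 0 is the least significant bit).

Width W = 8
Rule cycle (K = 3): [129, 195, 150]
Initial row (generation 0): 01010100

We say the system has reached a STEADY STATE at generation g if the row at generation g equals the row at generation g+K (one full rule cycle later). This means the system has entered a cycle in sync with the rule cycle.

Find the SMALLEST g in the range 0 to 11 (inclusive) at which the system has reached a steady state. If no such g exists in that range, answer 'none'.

Gen 0: 01010100
Gen 1 (rule 129): 00000001
Gen 2 (rule 195): 11111110
Gen 3 (rule 150): 01111101
Gen 4 (rule 129): 00111000
Gen 5 (rule 195): 11011011
Gen 6 (rule 150): 00000000
Gen 7 (rule 129): 11111111
Gen 8 (rule 195): 01111111
Gen 9 (rule 150): 10111110
Gen 10 (rule 129): 00011100
Gen 11 (rule 195): 11101101
Gen 12 (rule 150): 01000001
Gen 13 (rule 129): 00011100
Gen 14 (rule 195): 11101101

Answer: 10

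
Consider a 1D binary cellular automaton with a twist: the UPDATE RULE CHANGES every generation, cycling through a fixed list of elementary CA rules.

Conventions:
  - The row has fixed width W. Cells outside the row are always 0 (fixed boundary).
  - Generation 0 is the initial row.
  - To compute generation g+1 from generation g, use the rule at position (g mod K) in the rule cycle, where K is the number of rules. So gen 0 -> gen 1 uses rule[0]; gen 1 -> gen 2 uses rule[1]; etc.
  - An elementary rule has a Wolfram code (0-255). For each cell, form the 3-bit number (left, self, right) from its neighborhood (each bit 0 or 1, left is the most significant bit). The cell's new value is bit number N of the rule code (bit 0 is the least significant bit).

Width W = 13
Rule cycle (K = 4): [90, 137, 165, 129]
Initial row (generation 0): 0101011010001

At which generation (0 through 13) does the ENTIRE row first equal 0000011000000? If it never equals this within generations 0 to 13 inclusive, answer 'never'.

Answer: 12

Derivation:
Gen 0: 0101011010001
Gen 1 (rule 90): 1000011001010
Gen 2 (rule 137): 0011010000000
Gen 3 (rule 165): 1000110111111
Gen 4 (rule 129): 0010000011110
Gen 5 (rule 90): 0101000110011
Gen 6 (rule 137): 0000010100010
Gen 7 (rule 165): 1111011101010
Gen 8 (rule 129): 0110001000000
Gen 9 (rule 90): 1111010100000
Gen 10 (rule 137): 1110000001111
Gen 11 (rule 165): 0100111100110
Gen 12 (rule 129): 0000011000000
Gen 13 (rule 90): 0000111100000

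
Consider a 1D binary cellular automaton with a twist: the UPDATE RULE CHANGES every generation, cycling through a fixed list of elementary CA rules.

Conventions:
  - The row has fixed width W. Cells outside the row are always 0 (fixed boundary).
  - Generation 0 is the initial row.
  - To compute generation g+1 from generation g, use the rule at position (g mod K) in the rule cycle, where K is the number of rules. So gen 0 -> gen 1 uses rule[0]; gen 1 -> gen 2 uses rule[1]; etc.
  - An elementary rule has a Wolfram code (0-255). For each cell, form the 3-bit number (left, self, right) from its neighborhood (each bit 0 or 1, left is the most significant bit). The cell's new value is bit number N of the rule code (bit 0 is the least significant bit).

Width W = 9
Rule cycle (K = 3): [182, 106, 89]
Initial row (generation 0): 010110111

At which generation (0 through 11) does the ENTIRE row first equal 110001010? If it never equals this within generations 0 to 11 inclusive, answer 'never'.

Answer: 10

Derivation:
Gen 0: 010110111
Gen 1 (rule 182): 111001010
Gen 2 (rule 106): 101010100
Gen 3 (rule 89): 000000011
Gen 4 (rule 182): 000000100
Gen 5 (rule 106): 000001000
Gen 6 (rule 89): 111100111
Gen 7 (rule 182): 011011010
Gen 8 (rule 106): 111111100
Gen 9 (rule 89): 100000111
Gen 10 (rule 182): 110001010
Gen 11 (rule 106): 110010100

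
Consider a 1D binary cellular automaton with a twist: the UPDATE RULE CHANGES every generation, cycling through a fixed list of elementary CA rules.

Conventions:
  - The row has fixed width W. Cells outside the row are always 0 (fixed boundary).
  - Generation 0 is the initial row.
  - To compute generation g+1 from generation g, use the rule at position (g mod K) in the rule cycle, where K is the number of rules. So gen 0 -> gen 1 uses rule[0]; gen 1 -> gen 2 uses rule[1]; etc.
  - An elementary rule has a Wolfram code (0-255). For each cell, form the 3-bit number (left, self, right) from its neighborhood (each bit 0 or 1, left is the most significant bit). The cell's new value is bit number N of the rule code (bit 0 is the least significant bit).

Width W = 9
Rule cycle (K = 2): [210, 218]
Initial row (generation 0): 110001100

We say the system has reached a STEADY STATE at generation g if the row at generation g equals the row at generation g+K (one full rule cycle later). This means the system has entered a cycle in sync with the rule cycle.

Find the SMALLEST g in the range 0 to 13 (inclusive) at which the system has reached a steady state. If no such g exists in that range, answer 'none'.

Answer: 10

Derivation:
Gen 0: 110001100
Gen 1 (rule 210): 011010110
Gen 2 (rule 218): 111000111
Gen 3 (rule 210): 011101011
Gen 4 (rule 218): 111100011
Gen 5 (rule 210): 011110101
Gen 6 (rule 218): 111110000
Gen 7 (rule 210): 011111000
Gen 8 (rule 218): 111111100
Gen 9 (rule 210): 011111110
Gen 10 (rule 218): 111111111
Gen 11 (rule 210): 011111111
Gen 12 (rule 218): 111111111
Gen 13 (rule 210): 011111111
Gen 14 (rule 218): 111111111
Gen 15 (rule 210): 011111111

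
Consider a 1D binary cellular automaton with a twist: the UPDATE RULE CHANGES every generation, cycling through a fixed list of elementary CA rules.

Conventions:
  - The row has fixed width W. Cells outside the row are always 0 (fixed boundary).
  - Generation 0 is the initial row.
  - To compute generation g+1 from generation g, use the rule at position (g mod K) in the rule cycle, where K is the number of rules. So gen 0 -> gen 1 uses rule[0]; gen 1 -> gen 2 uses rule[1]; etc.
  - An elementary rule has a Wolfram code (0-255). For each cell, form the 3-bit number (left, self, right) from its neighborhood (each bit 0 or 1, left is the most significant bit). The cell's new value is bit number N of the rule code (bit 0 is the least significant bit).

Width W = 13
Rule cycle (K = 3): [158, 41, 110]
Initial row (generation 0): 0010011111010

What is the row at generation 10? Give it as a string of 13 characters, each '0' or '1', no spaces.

Gen 0: 0010011111010
Gen 1 (rule 158): 0111111110011
Gen 2 (rule 41): 0100000000010
Gen 3 (rule 110): 1100000000110
Gen 4 (rule 158): 1010000001101
Gen 5 (rule 41): 0100111101010
Gen 6 (rule 110): 1101100111110
Gen 7 (rule 158): 1001011111101
Gen 8 (rule 41): 0000110000010
Gen 9 (rule 110): 0001110000110
Gen 10 (rule 158): 0011101001101

Answer: 0011101001101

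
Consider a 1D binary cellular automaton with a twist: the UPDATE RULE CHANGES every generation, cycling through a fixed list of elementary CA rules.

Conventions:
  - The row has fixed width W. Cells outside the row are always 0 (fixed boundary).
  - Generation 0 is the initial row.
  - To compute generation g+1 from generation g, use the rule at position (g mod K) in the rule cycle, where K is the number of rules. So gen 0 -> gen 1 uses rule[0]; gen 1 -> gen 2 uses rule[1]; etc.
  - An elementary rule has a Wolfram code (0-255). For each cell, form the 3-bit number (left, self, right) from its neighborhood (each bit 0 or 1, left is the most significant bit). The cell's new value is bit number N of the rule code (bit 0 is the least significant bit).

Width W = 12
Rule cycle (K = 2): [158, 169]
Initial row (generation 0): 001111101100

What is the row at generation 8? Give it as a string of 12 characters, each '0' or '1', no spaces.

Answer: 101101000100

Derivation:
Gen 0: 001111101100
Gen 1 (rule 158): 011111001010
Gen 2 (rule 169): 011110000100
Gen 3 (rule 158): 111101001110
Gen 4 (rule 169): 111010001100
Gen 5 (rule 158): 110011011010
Gen 6 (rule 169): 100010110100
Gen 7 (rule 158): 110110100110
Gen 8 (rule 169): 101101000100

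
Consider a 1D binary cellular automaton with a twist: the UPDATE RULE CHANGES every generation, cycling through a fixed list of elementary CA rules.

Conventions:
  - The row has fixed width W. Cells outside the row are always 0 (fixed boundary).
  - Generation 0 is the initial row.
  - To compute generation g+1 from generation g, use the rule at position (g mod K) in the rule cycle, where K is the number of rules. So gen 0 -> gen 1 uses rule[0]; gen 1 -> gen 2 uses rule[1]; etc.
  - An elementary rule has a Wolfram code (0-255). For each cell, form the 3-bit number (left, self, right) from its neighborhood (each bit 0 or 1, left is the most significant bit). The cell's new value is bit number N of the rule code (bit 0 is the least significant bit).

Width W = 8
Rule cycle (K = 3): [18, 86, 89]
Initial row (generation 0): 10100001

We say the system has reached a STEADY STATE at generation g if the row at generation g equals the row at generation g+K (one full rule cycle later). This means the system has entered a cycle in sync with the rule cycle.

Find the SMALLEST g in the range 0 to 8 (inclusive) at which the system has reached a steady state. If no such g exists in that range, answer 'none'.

Answer: 0

Derivation:
Gen 0: 10100001
Gen 1 (rule 18): 00010010
Gen 2 (rule 86): 00111111
Gen 3 (rule 89): 10100001
Gen 4 (rule 18): 00010010
Gen 5 (rule 86): 00111111
Gen 6 (rule 89): 10100001
Gen 7 (rule 18): 00010010
Gen 8 (rule 86): 00111111
Gen 9 (rule 89): 10100001
Gen 10 (rule 18): 00010010
Gen 11 (rule 86): 00111111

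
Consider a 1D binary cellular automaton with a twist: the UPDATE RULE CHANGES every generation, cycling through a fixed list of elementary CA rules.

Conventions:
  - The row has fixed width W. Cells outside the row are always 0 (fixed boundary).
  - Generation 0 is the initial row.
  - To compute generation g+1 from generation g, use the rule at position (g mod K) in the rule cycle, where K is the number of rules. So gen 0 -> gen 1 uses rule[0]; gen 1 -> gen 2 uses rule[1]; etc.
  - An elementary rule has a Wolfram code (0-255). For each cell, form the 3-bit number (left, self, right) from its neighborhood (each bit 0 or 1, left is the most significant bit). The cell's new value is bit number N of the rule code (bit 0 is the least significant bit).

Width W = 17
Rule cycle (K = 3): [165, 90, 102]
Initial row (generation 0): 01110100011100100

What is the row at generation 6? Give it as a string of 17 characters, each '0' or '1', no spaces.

Gen 0: 01110100011100100
Gen 1 (rule 165): 00101101001000101
Gen 2 (rule 90): 01001100110101000
Gen 3 (rule 102): 11010101011111000
Gen 4 (rule 165): 00111111101110011
Gen 5 (rule 90): 01100000101011111
Gen 6 (rule 102): 10100001111100001

Answer: 10100001111100001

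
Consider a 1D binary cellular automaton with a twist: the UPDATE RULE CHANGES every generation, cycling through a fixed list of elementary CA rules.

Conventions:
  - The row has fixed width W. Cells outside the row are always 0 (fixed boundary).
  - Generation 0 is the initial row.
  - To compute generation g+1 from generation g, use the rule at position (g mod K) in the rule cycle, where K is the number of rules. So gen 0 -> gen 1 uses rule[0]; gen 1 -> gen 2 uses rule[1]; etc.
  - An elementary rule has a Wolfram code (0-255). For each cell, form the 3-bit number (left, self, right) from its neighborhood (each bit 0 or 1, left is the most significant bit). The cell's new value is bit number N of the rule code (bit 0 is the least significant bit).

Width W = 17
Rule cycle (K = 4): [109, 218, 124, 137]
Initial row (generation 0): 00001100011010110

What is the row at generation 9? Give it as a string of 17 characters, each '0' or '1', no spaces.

Answer: 11111011010011001

Derivation:
Gen 0: 00001100011010110
Gen 1 (rule 109): 11101101011111110
Gen 2 (rule 218): 11101100011111111
Gen 3 (rule 124): 10111110010000001
Gen 4 (rule 137): 00111100000111100
Gen 5 (rule 109): 10100101110100101
Gen 6 (rule 218): 00011001110011000
Gen 7 (rule 124): 00011101011011100
Gen 8 (rule 137): 11011000010011001
Gen 9 (rule 109): 11111011010011001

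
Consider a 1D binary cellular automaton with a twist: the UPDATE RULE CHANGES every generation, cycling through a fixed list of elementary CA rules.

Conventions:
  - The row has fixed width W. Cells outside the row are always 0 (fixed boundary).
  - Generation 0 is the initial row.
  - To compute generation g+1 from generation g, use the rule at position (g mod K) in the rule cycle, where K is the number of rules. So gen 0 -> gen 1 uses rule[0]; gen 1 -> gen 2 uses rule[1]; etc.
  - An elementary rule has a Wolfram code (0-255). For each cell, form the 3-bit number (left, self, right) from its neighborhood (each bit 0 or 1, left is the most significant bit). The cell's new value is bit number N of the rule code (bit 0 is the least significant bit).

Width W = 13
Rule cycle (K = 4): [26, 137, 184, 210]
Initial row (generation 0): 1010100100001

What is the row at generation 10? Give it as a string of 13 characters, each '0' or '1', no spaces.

Gen 0: 1010100100001
Gen 1 (rule 26): 0000011010010
Gen 2 (rule 137): 1111010000000
Gen 3 (rule 184): 1110101000000
Gen 4 (rule 210): 0110000100000
Gen 5 (rule 26): 1101001010000
Gen 6 (rule 137): 1000000000111
Gen 7 (rule 184): 0100000000110
Gen 8 (rule 210): 1010000001011
Gen 9 (rule 26): 0001000010010
Gen 10 (rule 137): 1100011000000

Answer: 1100011000000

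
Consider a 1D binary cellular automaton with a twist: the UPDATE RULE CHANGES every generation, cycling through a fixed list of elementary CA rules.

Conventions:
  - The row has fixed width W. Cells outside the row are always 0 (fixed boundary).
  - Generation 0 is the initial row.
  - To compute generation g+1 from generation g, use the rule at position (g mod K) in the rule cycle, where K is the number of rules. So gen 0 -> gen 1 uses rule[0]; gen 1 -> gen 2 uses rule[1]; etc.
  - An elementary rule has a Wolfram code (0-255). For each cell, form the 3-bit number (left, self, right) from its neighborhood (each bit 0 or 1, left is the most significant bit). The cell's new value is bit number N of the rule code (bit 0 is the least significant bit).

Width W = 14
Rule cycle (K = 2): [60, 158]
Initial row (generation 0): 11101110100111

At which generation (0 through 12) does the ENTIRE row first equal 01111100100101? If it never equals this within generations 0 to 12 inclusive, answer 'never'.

Gen 0: 11101110100111
Gen 1 (rule 60): 10011001110100
Gen 2 (rule 158): 11110111100110
Gen 3 (rule 60): 10001100010101
Gen 4 (rule 158): 11011010110101
Gen 5 (rule 60): 10110111101111
Gen 6 (rule 158): 10100111001110
Gen 7 (rule 60): 11110100101001
Gen 8 (rule 158): 11100111101111
Gen 9 (rule 60): 10010100011000
Gen 10 (rule 158): 11110110110100
Gen 11 (rule 60): 10001101101110
Gen 12 (rule 158): 11011001001101

Answer: never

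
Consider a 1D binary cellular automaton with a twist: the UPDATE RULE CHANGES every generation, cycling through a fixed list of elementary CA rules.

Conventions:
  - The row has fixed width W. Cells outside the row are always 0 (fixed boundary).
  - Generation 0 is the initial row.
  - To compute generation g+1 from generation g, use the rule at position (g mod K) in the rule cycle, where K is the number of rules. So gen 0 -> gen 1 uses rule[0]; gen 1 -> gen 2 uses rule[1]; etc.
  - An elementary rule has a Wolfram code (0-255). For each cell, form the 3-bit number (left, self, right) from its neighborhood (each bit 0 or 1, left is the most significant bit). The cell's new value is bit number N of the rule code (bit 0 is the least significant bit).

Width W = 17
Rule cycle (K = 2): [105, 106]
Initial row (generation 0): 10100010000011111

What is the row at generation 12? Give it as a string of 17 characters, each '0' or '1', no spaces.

Gen 0: 10100010000011111
Gen 1 (rule 105): 01001000111010001
Gen 2 (rule 106): 10010001101100010
Gen 3 (rule 105): 00000101111101000
Gen 4 (rule 106): 00001011000110000
Gen 5 (rule 105): 11100111010110111
Gen 6 (rule 106): 10101101101111101
Gen 7 (rule 105): 01011111111000110
Gen 8 (rule 106): 10110000001001110
Gen 9 (rule 105): 01110111100001010
Gen 10 (rule 106): 11011100100010100
Gen 11 (rule 105): 11110100001001001
Gen 12 (rule 106): 10011000010010010

Answer: 10011000010010010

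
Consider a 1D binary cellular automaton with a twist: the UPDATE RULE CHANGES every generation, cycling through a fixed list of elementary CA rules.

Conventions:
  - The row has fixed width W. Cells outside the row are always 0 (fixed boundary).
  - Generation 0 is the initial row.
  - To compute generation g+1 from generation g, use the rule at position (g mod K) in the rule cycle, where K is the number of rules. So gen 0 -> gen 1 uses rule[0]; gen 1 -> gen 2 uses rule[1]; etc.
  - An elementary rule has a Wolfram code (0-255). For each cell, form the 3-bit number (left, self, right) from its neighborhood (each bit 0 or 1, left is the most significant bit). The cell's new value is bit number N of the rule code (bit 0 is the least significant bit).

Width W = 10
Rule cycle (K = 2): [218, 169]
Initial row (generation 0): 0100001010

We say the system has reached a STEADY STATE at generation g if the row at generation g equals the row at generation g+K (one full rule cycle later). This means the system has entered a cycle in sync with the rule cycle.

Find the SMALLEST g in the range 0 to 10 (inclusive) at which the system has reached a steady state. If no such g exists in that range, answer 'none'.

Answer: none

Derivation:
Gen 0: 0100001010
Gen 1 (rule 218): 1010010001
Gen 2 (rule 169): 0100000100
Gen 3 (rule 218): 1010001010
Gen 4 (rule 169): 0100100100
Gen 5 (rule 218): 1011011010
Gen 6 (rule 169): 0110110100
Gen 7 (rule 218): 1110110010
Gen 8 (rule 169): 1101100000
Gen 9 (rule 218): 1101110000
Gen 10 (rule 169): 1011100111
Gen 11 (rule 218): 0011111111
Gen 12 (rule 169): 1011111110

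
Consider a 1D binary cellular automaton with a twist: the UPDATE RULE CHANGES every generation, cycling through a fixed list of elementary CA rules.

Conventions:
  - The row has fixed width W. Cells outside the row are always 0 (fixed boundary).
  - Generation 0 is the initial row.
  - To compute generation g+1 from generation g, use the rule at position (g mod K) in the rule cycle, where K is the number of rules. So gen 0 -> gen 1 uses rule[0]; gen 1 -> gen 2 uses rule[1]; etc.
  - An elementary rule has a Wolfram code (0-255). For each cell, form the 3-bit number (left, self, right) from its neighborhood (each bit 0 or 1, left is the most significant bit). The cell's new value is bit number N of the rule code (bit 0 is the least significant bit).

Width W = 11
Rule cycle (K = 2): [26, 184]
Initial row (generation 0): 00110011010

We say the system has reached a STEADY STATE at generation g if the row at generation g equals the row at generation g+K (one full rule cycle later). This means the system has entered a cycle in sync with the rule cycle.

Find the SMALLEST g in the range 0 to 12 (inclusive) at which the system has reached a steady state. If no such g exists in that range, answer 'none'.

Answer: none

Derivation:
Gen 0: 00110011010
Gen 1 (rule 26): 01101110001
Gen 2 (rule 184): 01011101000
Gen 3 (rule 26): 10010000100
Gen 4 (rule 184): 01001000010
Gen 5 (rule 26): 10110100101
Gen 6 (rule 184): 01101010010
Gen 7 (rule 26): 11000001101
Gen 8 (rule 184): 10100001010
Gen 9 (rule 26): 00010010001
Gen 10 (rule 184): 00001001000
Gen 11 (rule 26): 00010110100
Gen 12 (rule 184): 00001101010
Gen 13 (rule 26): 00011000001
Gen 14 (rule 184): 00010100000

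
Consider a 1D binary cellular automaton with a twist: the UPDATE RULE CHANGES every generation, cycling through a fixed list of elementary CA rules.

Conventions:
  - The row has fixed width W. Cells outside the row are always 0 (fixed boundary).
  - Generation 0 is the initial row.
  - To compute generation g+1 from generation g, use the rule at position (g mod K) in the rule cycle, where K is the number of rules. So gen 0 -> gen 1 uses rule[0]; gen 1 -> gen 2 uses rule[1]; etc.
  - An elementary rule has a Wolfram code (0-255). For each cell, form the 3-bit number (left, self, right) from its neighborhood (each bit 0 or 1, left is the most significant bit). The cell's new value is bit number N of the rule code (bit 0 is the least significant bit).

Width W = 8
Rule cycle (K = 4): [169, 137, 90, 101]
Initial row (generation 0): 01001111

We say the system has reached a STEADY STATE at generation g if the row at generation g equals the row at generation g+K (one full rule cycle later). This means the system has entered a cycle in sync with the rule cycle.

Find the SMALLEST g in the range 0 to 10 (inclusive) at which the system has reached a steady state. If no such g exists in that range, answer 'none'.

Answer: 5

Derivation:
Gen 0: 01001111
Gen 1 (rule 169): 00001110
Gen 2 (rule 137): 11101100
Gen 3 (rule 90): 10101110
Gen 4 (rule 101): 11110010
Gen 5 (rule 169): 11100000
Gen 6 (rule 137): 11001111
Gen 7 (rule 90): 11111001
Gen 8 (rule 101): 00001001
Gen 9 (rule 169): 11100000
Gen 10 (rule 137): 11001111
Gen 11 (rule 90): 11111001
Gen 12 (rule 101): 00001001
Gen 13 (rule 169): 11100000
Gen 14 (rule 137): 11001111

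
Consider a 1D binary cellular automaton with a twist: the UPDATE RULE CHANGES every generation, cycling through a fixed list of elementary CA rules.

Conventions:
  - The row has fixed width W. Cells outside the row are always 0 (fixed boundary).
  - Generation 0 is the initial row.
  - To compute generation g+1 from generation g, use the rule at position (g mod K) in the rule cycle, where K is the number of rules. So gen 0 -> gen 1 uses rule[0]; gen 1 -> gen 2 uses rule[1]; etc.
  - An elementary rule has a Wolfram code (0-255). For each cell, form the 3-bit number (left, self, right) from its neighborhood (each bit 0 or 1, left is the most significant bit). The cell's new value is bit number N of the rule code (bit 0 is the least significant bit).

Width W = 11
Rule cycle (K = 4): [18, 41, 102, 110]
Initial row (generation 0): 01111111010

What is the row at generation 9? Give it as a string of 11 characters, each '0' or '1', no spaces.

Answer: 00000100000

Derivation:
Gen 0: 01111111010
Gen 1 (rule 18): 10000000001
Gen 2 (rule 41): 00111111100
Gen 3 (rule 102): 01000000100
Gen 4 (rule 110): 11000001100
Gen 5 (rule 18): 00100010010
Gen 6 (rule 41): 10001000000
Gen 7 (rule 102): 10011000000
Gen 8 (rule 110): 10111000000
Gen 9 (rule 18): 00000100000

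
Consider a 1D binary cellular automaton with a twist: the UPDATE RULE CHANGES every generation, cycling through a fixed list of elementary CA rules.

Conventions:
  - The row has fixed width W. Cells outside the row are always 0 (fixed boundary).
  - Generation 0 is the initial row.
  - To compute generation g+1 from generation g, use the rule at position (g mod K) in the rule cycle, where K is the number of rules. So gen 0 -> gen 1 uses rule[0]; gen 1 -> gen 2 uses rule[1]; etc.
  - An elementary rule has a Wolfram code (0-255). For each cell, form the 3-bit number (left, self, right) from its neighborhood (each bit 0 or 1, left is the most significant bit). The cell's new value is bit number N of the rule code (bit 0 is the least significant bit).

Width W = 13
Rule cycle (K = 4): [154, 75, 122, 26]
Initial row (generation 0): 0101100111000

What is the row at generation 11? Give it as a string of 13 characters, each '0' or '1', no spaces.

Gen 0: 0101100111000
Gen 1 (rule 154): 1001011110100
Gen 2 (rule 75): 0010010010001
Gen 3 (rule 122): 0101101101010
Gen 4 (rule 26): 1001001000001
Gen 5 (rule 154): 0110110100010
Gen 6 (rule 75): 1110110001100
Gen 7 (rule 122): 1011111011110
Gen 8 (rule 26): 0010000010001
Gen 9 (rule 154): 0101000101010
Gen 10 (rule 75): 1000011000000
Gen 11 (rule 122): 0100111100000

Answer: 0100111100000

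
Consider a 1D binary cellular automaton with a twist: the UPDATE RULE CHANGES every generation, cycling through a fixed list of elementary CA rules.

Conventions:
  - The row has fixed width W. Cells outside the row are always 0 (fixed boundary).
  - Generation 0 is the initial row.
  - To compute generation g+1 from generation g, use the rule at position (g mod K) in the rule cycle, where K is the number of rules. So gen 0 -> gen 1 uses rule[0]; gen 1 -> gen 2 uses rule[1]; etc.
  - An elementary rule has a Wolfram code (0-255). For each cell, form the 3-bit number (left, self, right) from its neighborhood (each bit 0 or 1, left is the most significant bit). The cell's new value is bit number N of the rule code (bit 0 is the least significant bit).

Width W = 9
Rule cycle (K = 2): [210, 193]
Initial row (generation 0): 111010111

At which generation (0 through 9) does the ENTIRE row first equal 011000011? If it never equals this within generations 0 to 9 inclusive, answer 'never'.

Gen 0: 111010111
Gen 1 (rule 210): 011000011
Gen 2 (rule 193): 001011001
Gen 3 (rule 210): 010001110
Gen 4 (rule 193): 000100110
Gen 5 (rule 210): 001011011
Gen 6 (rule 193): 100001001
Gen 7 (rule 210): 010010110
Gen 8 (rule 193): 000000010
Gen 9 (rule 210): 000000101

Answer: 1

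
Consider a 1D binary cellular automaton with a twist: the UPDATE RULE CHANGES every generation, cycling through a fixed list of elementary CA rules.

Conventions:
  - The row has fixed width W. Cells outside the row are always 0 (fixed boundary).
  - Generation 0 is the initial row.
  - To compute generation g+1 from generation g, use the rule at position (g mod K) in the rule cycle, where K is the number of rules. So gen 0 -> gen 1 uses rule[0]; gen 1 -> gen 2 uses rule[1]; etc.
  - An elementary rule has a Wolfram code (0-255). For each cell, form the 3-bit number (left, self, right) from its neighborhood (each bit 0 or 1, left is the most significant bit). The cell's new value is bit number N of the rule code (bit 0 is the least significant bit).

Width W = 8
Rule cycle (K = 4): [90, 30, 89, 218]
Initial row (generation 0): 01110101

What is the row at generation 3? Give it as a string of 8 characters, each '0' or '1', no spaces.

Gen 0: 01110101
Gen 1 (rule 90): 11010000
Gen 2 (rule 30): 10011000
Gen 3 (rule 89): 01011111

Answer: 01011111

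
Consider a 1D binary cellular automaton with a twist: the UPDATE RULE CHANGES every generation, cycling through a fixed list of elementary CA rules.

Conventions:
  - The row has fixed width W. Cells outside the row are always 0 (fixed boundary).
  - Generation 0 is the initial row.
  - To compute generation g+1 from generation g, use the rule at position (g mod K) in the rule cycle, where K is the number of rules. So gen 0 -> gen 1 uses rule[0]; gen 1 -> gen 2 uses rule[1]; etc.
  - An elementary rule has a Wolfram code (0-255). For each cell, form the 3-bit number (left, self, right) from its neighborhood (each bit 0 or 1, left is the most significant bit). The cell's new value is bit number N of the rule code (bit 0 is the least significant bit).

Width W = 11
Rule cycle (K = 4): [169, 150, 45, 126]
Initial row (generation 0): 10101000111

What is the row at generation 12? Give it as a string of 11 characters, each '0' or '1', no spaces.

Answer: 11011111111

Derivation:
Gen 0: 10101000111
Gen 1 (rule 169): 01010010110
Gen 2 (rule 150): 11011110001
Gen 3 (rule 45): 10110000101
Gen 4 (rule 126): 11111001111
Gen 5 (rule 169): 11110001110
Gen 6 (rule 150): 01101010101
Gen 7 (rule 45): 01011111111
Gen 8 (rule 126): 11110000001
Gen 9 (rule 169): 11100111100
Gen 10 (rule 150): 01011011010
Gen 11 (rule 45): 01110110110
Gen 12 (rule 126): 11011111111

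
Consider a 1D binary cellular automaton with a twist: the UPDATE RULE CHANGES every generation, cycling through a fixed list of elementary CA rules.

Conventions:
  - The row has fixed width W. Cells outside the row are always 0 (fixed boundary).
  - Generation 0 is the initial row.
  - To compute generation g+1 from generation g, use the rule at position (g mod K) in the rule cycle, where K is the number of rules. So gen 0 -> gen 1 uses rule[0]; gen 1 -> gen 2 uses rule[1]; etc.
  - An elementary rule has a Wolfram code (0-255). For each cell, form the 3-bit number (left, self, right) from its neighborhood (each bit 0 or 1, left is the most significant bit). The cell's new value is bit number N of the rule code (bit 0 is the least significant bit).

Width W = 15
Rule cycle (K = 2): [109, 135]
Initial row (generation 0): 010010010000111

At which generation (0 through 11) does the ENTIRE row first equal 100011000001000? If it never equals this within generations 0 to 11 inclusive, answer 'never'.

Gen 0: 010010010000111
Gen 1 (rule 109): 010010010110101
Gen 2 (rule 135): 110110110000101
Gen 3 (rule 109): 111111110110111
Gen 4 (rule 135): 011111100000010
Gen 5 (rule 109): 010000101111010
Gen 6 (rule 135): 110111100110010
Gen 7 (rule 109): 111100100110010
Gen 8 (rule 135): 011001101000110
Gen 9 (rule 109): 011001111010110
Gen 10 (rule 135): 100010110010000
Gen 11 (rule 109): 101011110010111

Answer: never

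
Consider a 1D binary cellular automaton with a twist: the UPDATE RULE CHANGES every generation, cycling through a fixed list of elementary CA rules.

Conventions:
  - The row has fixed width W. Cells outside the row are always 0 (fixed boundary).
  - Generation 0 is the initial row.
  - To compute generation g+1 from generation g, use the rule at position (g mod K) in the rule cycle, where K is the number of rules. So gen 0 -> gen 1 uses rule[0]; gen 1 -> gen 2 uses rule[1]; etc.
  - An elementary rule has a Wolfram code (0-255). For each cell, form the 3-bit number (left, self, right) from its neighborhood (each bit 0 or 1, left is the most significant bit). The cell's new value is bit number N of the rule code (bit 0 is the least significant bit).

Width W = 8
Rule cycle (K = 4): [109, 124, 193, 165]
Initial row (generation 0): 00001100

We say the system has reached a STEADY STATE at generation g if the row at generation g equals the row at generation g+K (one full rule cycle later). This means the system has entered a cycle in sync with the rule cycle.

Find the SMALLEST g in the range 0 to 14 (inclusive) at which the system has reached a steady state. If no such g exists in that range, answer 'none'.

Gen 0: 00001100
Gen 1 (rule 109): 11101101
Gen 2 (rule 124): 10111111
Gen 3 (rule 193): 00011111
Gen 4 (rule 165): 11001110
Gen 5 (rule 109): 11001010
Gen 6 (rule 124): 11101111
Gen 7 (rule 193): 01100111
Gen 8 (rule 165): 00000010
Gen 9 (rule 109): 11111010
Gen 10 (rule 124): 10001111
Gen 11 (rule 193): 00100111
Gen 12 (rule 165): 10100010
Gen 13 (rule 109): 11101010
Gen 14 (rule 124): 10111111
Gen 15 (rule 193): 00011111
Gen 16 (rule 165): 11001110
Gen 17 (rule 109): 11001010
Gen 18 (rule 124): 11101111

Answer: none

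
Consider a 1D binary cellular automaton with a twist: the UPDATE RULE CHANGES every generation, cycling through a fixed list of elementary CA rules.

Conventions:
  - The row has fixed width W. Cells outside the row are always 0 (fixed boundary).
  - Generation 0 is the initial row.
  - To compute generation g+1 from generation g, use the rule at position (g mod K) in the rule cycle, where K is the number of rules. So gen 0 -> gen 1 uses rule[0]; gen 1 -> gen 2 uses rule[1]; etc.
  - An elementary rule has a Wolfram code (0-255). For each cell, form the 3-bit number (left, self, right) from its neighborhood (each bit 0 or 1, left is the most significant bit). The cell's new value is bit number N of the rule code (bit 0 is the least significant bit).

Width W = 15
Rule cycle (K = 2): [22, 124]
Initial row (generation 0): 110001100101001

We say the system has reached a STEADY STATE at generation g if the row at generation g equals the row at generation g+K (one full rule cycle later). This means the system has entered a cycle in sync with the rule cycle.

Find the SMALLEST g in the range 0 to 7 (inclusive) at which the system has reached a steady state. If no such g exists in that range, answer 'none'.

Gen 0: 110001100101001
Gen 1 (rule 22): 001010011101111
Gen 2 (rule 124): 001111010111001
Gen 3 (rule 22): 010000010000111
Gen 4 (rule 124): 011000011000101
Gen 5 (rule 22): 100100100101101
Gen 6 (rule 124): 110110110111111
Gen 7 (rule 22): 000000000000000
Gen 8 (rule 124): 000000000000000
Gen 9 (rule 22): 000000000000000

Answer: 7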